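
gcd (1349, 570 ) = 19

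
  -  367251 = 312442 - 679693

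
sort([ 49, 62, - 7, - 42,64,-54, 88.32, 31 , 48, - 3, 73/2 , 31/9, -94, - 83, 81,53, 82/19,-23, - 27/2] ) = [ - 94, - 83, - 54,-42,-23,-27/2, -7, -3, 31/9, 82/19  ,  31,73/2,48,49, 53, 62, 64,81, 88.32 ]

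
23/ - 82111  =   - 23/82111 = - 0.00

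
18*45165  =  812970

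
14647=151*97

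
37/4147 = 37/4147 = 0.01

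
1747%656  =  435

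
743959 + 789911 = 1533870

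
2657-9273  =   - 6616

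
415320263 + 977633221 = 1392953484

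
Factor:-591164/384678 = - 982/639 = - 2^1*3^(  -  2)*71^ ( - 1)*491^1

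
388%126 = 10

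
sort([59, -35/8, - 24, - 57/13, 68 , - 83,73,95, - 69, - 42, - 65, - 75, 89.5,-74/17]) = [ - 83, - 75, - 69, - 65,  -  42, - 24,  -  57/13, - 35/8, - 74/17,59, 68,73,89.5,  95 ]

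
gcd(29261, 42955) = 1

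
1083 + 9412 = 10495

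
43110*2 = 86220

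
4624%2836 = 1788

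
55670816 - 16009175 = 39661641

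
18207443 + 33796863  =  52004306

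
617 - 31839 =  -  31222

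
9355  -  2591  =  6764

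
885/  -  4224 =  - 295/1408 = - 0.21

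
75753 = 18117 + 57636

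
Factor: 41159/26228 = 2^(-2)*83^( - 1 ) * 521^1 = 521/332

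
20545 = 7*2935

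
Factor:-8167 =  - 8167^1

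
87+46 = 133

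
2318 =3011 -693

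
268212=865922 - 597710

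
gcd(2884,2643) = 1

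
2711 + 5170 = 7881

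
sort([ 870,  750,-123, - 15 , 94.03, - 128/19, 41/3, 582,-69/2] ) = [-123, - 69/2, - 15, - 128/19 , 41/3 , 94.03,582, 750, 870] 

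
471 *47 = 22137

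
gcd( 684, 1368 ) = 684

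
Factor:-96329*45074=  - 4341933346 = - 2^1*31^1*727^1 * 96329^1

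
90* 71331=6419790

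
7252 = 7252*1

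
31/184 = 31/184 = 0.17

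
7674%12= 6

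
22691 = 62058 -39367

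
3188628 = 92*34659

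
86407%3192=223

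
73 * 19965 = 1457445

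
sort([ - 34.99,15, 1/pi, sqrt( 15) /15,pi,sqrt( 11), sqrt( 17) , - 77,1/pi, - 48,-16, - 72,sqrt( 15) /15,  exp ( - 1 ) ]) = [  -  77, - 72, - 48, - 34.99 ,-16 , sqrt(15) /15, sqrt(15)/15,1/pi, 1/pi,exp( - 1),pi, sqrt(11),sqrt( 17 ),15] 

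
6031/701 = 8 +423/701 = 8.60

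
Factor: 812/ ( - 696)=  - 2^( - 1) * 3^ ( - 1) * 7^1 = - 7/6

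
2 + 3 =5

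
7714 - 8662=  - 948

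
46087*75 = 3456525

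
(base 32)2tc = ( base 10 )2988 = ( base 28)3mk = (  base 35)2FD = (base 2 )101110101100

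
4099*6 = 24594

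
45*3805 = 171225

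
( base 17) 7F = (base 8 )206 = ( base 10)134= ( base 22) 62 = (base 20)6E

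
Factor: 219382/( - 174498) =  - 479/381 = - 3^( - 1) *127^(  -  1 )*479^1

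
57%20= 17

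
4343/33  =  131 + 20/33 = 131.61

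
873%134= 69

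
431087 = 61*7067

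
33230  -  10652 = 22578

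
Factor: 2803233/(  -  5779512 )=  - 934411/1926504 = - 2^(-3) * 3^( -5 )*89^1 * 991^(  -  1 ) * 10499^1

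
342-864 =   -  522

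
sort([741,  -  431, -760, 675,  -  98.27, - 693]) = [ - 760,-693,-431,-98.27, 675,  741]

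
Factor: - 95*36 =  - 3420 = - 2^2*3^2*5^1*19^1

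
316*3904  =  1233664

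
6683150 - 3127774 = 3555376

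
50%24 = 2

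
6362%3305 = 3057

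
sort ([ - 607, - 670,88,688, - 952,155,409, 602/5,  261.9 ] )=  [  -  952, - 670, - 607,88,602/5, 155,261.9, 409, 688]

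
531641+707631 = 1239272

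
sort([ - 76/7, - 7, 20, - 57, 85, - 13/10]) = [ - 57, - 76/7  , - 7, - 13/10,20 , 85]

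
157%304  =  157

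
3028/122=24+50/61 = 24.82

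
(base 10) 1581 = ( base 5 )22311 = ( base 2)11000101101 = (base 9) 2146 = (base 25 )2D6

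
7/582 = 7/582  =  0.01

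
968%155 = 38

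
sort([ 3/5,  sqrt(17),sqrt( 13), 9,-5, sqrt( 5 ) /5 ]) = [ - 5, sqrt( 5)/5,3/5, sqrt( 13),sqrt( 17),9 ] 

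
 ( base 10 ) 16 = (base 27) g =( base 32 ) G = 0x10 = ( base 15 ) 11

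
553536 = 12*46128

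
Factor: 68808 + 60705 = 3^1*23^1*1877^1 = 129513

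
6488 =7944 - 1456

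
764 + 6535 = 7299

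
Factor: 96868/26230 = 2^1*5^(-1)*  43^( - 1 )* 397^1 = 794/215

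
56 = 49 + 7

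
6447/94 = 6447/94 = 68.59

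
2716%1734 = 982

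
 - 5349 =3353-8702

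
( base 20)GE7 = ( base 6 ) 50543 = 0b1101000011111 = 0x1A1F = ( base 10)6687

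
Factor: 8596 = 2^2*7^1*307^1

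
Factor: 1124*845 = 949780 = 2^2 *5^1*13^2*281^1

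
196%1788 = 196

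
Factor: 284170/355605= 2^1*3^(-1)*151^ (- 1 )*181^1 = 362/453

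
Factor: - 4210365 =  - 3^1*5^1*29^1*9679^1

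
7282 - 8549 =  - 1267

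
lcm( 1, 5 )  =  5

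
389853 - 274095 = 115758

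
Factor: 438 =2^1*3^1*73^1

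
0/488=0 = 0.00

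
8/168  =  1/21  =  0.05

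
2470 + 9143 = 11613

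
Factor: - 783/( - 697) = 3^3*17^( - 1 ) *29^1*41^( - 1 ) 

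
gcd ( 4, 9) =1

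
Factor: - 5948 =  - 2^2*1487^1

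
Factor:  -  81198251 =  - 5387^1 * 15073^1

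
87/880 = 87/880 = 0.10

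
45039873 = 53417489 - 8377616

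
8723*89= 776347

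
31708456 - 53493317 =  -21784861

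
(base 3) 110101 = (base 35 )9j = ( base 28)bq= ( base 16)14e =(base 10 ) 334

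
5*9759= 48795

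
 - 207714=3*( - 69238)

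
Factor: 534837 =3^1*17^1*10487^1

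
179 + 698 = 877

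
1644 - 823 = 821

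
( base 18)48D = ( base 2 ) 10110101101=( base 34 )18P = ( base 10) 1453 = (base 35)16I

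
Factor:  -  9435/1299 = -3145/433 = - 5^1 * 17^1*37^1*433^(-1 )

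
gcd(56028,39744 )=276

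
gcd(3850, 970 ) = 10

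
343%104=31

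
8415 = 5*1683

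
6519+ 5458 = 11977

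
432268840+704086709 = 1136355549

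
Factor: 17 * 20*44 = 14960 = 2^4*5^1* 11^1*17^1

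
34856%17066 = 724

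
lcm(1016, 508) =1016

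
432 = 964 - 532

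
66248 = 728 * 91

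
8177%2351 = 1124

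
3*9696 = 29088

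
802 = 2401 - 1599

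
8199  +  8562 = 16761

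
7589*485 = 3680665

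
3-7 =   -  4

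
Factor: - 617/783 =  - 3^( - 3)*29^ ( - 1 )*617^1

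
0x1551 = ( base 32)5AH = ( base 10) 5457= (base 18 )GF3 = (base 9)7433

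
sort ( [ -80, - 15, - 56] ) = [  -  80, - 56 , - 15 ]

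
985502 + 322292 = 1307794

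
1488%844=644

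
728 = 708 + 20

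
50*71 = 3550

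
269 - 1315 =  - 1046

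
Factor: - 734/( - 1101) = 2^1*3^ ( - 1 ) = 2/3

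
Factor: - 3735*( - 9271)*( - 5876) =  - 203469339060 = - 2^2*3^2* 5^1*13^1*73^1*83^1  *113^1*  127^1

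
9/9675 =1/1075 = 0.00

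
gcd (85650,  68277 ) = 3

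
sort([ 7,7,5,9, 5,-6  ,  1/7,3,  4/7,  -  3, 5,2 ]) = [ - 6, - 3, 1/7,4/7,2, 3, 5,5,5, 7,7,9] 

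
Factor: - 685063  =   - 685063^1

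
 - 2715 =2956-5671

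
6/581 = 6/581 = 0.01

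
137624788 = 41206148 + 96418640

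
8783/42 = 8783/42 =209.12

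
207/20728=207/20728=0.01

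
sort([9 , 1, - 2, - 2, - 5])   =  [-5, - 2, - 2, 1, 9 ] 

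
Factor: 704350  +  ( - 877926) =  - 2^3 * 13^1*1669^1 = -173576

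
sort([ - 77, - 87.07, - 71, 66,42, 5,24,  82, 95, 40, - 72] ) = [ - 87.07, - 77, - 72, - 71, 5,24 , 40, 42, 66, 82, 95]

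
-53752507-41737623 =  - 95490130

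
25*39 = 975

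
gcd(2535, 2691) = 39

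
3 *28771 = 86313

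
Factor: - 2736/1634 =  - 2^3 * 3^2*43^( - 1)  =  - 72/43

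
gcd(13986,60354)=126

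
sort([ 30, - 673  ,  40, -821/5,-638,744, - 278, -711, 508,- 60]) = [ - 711, - 673, - 638, - 278,- 821/5, -60 , 30,40,508, 744]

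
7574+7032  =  14606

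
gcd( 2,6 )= 2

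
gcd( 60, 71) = 1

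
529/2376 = 529/2376 =0.22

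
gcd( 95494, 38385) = 1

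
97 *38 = 3686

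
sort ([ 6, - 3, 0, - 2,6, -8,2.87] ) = [ - 8 , - 3 ,-2,0,2.87, 6 , 6]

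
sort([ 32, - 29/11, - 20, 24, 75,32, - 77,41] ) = [ - 77 ,- 20, - 29/11,24 , 32,32, 41,  75 ]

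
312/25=12 + 12/25 = 12.48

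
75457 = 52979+22478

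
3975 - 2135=1840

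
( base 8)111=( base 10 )73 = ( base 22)37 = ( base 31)2B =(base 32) 29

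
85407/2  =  85407/2 =42703.50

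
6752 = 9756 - 3004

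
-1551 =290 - 1841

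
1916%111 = 29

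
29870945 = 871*34295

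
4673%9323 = 4673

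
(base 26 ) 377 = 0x8A9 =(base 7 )6315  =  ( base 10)2217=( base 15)9cc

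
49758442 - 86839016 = - 37080574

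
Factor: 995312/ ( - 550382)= - 2^3*7^( - 1)*39313^( - 1 )*62207^1  =  - 497656/275191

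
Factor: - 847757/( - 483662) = 943/538 = 2^(- 1 )*23^1*41^1*269^( - 1)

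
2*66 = 132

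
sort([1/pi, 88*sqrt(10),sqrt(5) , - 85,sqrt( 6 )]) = [  -  85, 1/pi , sqrt ( 5), sqrt(  6 ),88*sqrt( 10)] 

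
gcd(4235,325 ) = 5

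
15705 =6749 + 8956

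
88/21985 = 88/21985= 0.00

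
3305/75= 661/15=44.07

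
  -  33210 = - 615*54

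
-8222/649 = - 8222/649 = - 12.67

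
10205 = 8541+1664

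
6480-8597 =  - 2117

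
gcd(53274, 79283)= 1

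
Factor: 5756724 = 2^2*3^3*151^1*353^1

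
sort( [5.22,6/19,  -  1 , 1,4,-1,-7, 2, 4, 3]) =[ - 7, - 1, - 1,6/19,1,2 , 3, 4,4,  5.22]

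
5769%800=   169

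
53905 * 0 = 0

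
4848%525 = 123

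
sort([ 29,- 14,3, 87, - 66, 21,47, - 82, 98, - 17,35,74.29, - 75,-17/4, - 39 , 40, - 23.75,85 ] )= [ - 82, - 75, - 66, - 39, - 23.75,-17, - 14, - 17/4,3,21,  29, 35,40,47,74.29,85,87,98]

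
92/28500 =23/7125 = 0.00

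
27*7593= 205011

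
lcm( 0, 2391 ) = 0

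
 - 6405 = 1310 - 7715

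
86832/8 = 10854 = 10854.00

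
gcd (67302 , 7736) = 2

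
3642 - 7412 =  - 3770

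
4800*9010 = 43248000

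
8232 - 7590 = 642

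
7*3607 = 25249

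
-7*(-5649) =39543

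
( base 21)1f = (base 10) 36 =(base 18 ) 20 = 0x24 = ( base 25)1b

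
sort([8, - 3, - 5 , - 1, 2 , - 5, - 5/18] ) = [ - 5 , - 5, - 3 , - 1, - 5/18 , 2,8]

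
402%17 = 11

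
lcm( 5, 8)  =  40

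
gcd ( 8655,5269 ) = 1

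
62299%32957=29342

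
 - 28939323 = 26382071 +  - 55321394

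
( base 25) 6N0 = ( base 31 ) 4fg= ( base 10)4325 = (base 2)1000011100101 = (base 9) 5835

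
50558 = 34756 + 15802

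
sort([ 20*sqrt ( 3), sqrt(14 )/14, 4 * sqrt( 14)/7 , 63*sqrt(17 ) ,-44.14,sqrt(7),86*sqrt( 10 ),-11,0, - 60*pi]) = [ - 60 * pi,-44.14 , - 11,  0 , sqrt(14)/14,4*sqrt(14 ) /7, sqrt(7),20*sqrt(3), 63*sqrt( 17),86*sqrt(10) ] 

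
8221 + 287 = 8508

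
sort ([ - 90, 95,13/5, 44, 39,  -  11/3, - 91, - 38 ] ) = [  -  91,-90,-38, - 11/3, 13/5,39, 44,95 ] 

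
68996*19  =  1310924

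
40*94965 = 3798600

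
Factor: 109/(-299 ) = -13^( - 1)*23^( - 1) * 109^1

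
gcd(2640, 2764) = 4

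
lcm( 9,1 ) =9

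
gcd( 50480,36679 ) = 1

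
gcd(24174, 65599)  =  1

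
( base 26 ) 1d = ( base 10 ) 39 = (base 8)47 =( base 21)1i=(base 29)1A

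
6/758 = 3/379 = 0.01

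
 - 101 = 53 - 154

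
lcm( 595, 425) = 2975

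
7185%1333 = 520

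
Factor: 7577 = 7577^1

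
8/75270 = 4/37635 = 0.00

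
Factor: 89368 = 2^3*11171^1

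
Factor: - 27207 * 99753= - 2713979871=- 3^3*41^1*811^1 * 3023^1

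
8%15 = 8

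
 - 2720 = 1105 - 3825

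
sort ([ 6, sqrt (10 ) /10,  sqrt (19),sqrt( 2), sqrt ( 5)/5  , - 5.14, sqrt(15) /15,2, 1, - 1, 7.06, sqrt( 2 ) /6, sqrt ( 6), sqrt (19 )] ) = [ - 5.14 ,  -  1, sqrt(2 )/6,sqrt( 15)/15, sqrt( 10 ) /10,sqrt(5)/5,1, sqrt(2 ),  2,sqrt ( 6),sqrt( 19),sqrt( 19),6,7.06 ]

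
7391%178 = 93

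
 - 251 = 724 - 975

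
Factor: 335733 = 3^1*17^1*29^1*227^1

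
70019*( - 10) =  - 700190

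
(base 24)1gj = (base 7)2566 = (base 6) 4311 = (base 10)979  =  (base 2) 1111010011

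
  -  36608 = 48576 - 85184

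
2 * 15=30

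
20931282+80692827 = 101624109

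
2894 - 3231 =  - 337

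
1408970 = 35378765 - 33969795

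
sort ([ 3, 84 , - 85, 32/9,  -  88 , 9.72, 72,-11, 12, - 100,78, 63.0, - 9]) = [-100,  -  88, - 85,  -  11,  -  9, 3, 32/9, 9.72, 12,  63.0,72,78, 84]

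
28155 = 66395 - 38240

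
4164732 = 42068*99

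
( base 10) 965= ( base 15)445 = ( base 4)33011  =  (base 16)3c5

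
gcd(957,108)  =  3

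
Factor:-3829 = - 7^1*547^1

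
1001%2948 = 1001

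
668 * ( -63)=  - 42084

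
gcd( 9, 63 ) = 9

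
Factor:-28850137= -28850137^1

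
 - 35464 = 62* ( - 572)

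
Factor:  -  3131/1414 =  - 31/14= -  2^(-1)*7^( - 1 )*31^1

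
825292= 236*3497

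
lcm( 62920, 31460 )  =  62920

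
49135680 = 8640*5687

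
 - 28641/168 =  - 171 + 29/56 = - 170.48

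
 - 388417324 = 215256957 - 603674281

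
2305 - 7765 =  - 5460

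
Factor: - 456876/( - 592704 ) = 37/48 = 2^( - 4) * 3^( - 1)*37^1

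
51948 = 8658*6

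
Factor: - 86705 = - 5^1*17341^1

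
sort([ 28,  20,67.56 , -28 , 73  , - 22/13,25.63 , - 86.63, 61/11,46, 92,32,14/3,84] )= [ - 86.63, - 28, - 22/13 , 14/3, 61/11,  20,25.63,28,32  ,  46, 67.56, 73, 84,92]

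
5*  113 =565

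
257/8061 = 257/8061 = 0.03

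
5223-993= 4230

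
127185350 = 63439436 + 63745914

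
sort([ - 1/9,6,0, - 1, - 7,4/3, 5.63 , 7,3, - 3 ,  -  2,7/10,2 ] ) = [-7, - 3 , - 2,-1, - 1/9 , 0,7/10,4/3,2,3, 5.63,6,7 ] 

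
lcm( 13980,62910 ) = 125820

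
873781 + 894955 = 1768736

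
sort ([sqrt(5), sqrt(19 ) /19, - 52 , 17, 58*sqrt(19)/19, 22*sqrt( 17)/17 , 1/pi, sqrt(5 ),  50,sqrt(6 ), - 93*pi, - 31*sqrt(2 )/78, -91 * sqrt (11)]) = [ - 91*sqrt(11),- 93 * pi ,- 52, - 31*sqrt(2 ) /78,sqrt(  19) /19, 1/pi,sqrt (5),sqrt(5),  sqrt( 6 ), 22*sqrt( 17 ) /17,  58*sqrt ( 19)/19, 17,50 ]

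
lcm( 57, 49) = 2793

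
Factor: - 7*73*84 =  - 42924 = - 2^2*3^1*7^2*73^1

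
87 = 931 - 844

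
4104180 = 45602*90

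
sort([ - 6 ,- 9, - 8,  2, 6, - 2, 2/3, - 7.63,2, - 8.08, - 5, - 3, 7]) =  [ - 9, - 8.08 ,-8, - 7.63, - 6, - 5, - 3, - 2 , 2/3,  2,2, 6  ,  7]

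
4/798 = 2/399 = 0.01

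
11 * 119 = 1309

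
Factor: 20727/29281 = 63/89= 3^2*7^1 * 89^ ( - 1)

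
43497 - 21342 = 22155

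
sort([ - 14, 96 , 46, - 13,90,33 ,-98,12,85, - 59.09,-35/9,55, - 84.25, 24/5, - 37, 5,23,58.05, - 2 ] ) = [ - 98, - 84.25, - 59.09,- 37, - 14,  -  13, -35/9, - 2,24/5,  5,12,23,33,46,55,58.05, 85,90 , 96 ]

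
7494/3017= 2 + 1460/3017 =2.48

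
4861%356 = 233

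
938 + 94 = 1032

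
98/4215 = 98/4215 = 0.02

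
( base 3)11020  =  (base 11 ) A4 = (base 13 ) 8a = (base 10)114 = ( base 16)72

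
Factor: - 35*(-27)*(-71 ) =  - 67095 = - 3^3*5^1*7^1*71^1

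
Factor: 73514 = 2^1*7^1*59^1*89^1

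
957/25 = 38 + 7/25  =  38.28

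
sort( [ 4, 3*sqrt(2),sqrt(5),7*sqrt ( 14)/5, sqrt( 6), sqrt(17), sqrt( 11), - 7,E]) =[ - 7, sqrt(5 ), sqrt(6), E, sqrt ( 11),  4 , sqrt(17) , 3*sqrt(2), 7*sqrt( 14)/5] 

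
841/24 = 35  +  1/24 = 35.04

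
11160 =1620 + 9540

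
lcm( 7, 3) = 21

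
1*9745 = 9745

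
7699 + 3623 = 11322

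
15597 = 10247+5350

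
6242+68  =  6310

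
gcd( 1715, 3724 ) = 49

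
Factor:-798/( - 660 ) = 133/110= 2^(-1) * 5^(-1 )*7^1*11^( - 1)*19^1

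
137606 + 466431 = 604037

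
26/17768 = 13/8884 = 0.00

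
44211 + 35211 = 79422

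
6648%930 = 138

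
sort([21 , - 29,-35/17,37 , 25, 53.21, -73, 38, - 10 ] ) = [ - 73,-29,-10,-35/17, 21 , 25,37,38, 53.21 ] 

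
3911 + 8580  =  12491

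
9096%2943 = 267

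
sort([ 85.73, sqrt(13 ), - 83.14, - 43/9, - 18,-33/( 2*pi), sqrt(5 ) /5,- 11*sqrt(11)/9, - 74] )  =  [ - 83.14,  -  74, - 18 ,  -  33/(2*pi),-43/9, -11*sqrt( 11 )/9, sqrt( 5)/5,sqrt(13), 85.73] 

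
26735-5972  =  20763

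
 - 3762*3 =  - 11286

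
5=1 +4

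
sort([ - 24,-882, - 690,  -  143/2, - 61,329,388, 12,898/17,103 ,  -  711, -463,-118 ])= [-882,-711,-690, - 463, - 118, - 143/2, - 61, - 24,  12,898/17,103,329,388]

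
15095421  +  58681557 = 73776978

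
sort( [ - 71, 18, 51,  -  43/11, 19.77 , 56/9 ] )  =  [ - 71,  -  43/11, 56/9,18, 19.77, 51]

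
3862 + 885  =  4747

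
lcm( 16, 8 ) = 16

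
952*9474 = 9019248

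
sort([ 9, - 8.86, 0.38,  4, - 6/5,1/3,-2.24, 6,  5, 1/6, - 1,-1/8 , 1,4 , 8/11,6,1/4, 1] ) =[ - 8.86,-2.24 ,-6/5, - 1,-1/8  ,  1/6, 1/4 , 1/3,  0.38, 8/11,1,  1,4, 4, 5, 6,  6, 9] 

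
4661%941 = 897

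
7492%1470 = 142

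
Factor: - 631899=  - 3^2*61^1 * 1151^1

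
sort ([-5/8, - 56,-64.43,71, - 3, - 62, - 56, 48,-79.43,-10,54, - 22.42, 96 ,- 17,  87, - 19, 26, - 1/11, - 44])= [- 79.43 , - 64.43, - 62, - 56, -56, - 44, - 22.42, - 19, - 17, - 10, - 3, - 5/8, - 1/11, 26,  48 , 54,  71,87,96 ]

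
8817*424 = 3738408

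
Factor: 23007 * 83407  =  3^1*7669^1*83407^1 = 1918944849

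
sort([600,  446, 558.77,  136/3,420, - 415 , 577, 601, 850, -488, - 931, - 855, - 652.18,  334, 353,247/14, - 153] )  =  [ - 931, - 855, - 652.18 ,-488,-415, - 153, 247/14,136/3, 334,353, 420,  446,558.77, 577, 600,  601, 850]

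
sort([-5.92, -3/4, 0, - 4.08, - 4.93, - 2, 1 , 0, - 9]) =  [ - 9, - 5.92,-4.93,-4.08,-2,-3/4,  0, 0, 1 ] 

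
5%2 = 1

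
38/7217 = 38/7217 = 0.01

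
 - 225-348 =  - 573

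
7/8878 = 7/8878 = 0.00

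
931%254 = 169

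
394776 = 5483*72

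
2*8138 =16276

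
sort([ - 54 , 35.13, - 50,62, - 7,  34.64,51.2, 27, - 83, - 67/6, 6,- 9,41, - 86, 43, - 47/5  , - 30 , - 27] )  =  [ - 86 , - 83, - 54, - 50 , - 30, - 27, - 67/6,-47/5, - 9,  -  7, 6,27, 34.64,35.13, 41, 43, 51.2,62]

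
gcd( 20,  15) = 5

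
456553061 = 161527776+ 295025285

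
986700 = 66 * 14950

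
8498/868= 607/62 = 9.79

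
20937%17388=3549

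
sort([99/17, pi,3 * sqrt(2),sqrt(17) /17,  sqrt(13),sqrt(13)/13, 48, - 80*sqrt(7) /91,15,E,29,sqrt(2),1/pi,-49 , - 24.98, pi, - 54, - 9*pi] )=[ - 54, - 49, - 9*pi, - 24.98, - 80*sqrt(7)/91,sqrt( 17 ) /17,  sqrt( 13)/13, 1/pi,sqrt( 2), E,pi,pi,sqrt(13),  3*sqrt(2),99/17,15,  29,48]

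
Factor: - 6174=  - 2^1 * 3^2*7^3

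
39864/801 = 49 + 205/267 = 49.77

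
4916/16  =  1229/4  =  307.25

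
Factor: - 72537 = - 3^1*24179^1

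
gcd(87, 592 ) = 1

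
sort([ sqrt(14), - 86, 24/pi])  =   [ - 86, sqrt( 14),24/pi ] 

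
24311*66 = 1604526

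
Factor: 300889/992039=853^ (-1 )*1163^( - 1)*300889^1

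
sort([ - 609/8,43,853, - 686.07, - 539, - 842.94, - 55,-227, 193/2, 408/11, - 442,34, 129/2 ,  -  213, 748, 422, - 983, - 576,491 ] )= [ - 983,-842.94,-686.07, - 576, - 539, - 442, - 227, - 213, - 609/8,- 55,34,408/11 , 43, 129/2,193/2, 422 , 491,748,853] 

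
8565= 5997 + 2568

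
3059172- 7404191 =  - 4345019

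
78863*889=70109207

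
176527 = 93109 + 83418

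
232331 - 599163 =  - 366832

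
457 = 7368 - 6911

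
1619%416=371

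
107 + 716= 823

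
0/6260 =0 = 0.00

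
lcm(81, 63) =567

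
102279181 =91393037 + 10886144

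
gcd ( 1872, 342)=18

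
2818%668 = 146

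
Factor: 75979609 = 191^1* 397799^1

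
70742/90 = 35371/45= 786.02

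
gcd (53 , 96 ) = 1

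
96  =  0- - 96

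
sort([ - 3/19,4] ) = [-3/19 , 4 ] 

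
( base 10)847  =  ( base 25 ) 18M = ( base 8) 1517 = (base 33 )pm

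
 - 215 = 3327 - 3542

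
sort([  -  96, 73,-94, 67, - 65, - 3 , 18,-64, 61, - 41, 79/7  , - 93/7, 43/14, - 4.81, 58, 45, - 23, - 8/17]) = [ - 96,-94, -65, - 64, - 41,  -  23, - 93/7, - 4.81, - 3, - 8/17,43/14  ,  79/7, 18, 45, 58,61,  67, 73 ]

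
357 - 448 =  - 91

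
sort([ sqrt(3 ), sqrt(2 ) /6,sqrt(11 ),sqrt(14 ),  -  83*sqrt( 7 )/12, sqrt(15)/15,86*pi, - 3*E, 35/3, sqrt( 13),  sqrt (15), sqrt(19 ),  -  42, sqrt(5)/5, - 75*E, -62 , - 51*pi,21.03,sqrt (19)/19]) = [ - 75*E, - 51*pi, - 62, -42, - 83* sqrt(7 )/12, - 3*E, sqrt(19) /19, sqrt( 2)/6  ,  sqrt(15)/15, sqrt(5)/5,sqrt( 3 ),sqrt (11 ),sqrt(13 ), sqrt(14),sqrt( 15 ),sqrt(19),35/3,21.03, 86*pi ] 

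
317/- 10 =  - 317/10= - 31.70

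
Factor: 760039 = 7^2 * 15511^1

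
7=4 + 3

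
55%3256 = 55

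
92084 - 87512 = 4572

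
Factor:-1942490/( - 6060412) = 971245/3030206 = 2^ (-1) * 5^1*11^1 * 293^ ( -1 )*5171^( - 1) * 17659^1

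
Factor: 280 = 2^3*5^1*7^1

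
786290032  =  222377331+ 563912701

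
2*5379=10758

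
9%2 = 1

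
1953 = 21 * 93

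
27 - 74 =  - 47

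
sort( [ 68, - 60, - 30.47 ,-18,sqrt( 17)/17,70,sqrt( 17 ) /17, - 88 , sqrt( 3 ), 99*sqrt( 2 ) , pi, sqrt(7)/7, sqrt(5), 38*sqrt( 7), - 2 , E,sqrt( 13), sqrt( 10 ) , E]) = [ - 88, - 60, - 30.47, - 18, - 2, sqrt( 17)/17,sqrt(17) /17,  sqrt( 7 )/7,sqrt( 3), sqrt( 5),E , E,pi, sqrt (10) , sqrt(13), 68, 70, 38*sqrt( 7),99 * sqrt( 2 )]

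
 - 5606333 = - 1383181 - 4223152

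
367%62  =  57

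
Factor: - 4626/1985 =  - 2^1*3^2*5^ ( - 1 )*257^1*397^(-1 )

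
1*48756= 48756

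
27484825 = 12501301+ 14983524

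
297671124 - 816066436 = -518395312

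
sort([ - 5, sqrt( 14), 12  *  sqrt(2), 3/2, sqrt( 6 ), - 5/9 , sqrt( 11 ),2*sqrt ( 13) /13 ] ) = [ - 5,  -  5/9,2*sqrt (13)/13,3/2, sqrt(6), sqrt (11), sqrt( 14), 12*sqrt( 2 )]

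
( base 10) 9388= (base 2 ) 10010010101100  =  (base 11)7065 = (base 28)BR8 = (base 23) HH4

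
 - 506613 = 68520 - 575133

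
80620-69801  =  10819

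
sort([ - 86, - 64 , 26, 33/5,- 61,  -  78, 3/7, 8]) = [  -  86,-78,  -  64 , - 61,3/7,33/5,8, 26] 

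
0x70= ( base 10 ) 112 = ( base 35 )37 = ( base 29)3P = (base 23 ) 4K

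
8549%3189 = 2171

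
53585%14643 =9656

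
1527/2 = 1527/2 = 763.50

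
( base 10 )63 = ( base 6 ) 143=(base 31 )21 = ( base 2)111111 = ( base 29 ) 25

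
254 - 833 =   -  579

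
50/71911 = 50/71911 = 0.00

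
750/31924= 375/15962= 0.02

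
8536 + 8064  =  16600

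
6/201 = 2/67 =0.03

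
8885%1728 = 245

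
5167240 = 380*13598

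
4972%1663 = 1646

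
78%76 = 2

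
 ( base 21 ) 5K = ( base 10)125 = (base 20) 65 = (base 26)4l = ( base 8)175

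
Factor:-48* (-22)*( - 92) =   -  2^7 * 3^1*11^1 * 23^1 = -  97152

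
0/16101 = 0 = 0.00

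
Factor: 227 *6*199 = 271038 = 2^1 * 3^1 * 199^1*227^1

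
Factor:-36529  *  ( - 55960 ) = 2044162840 = 2^3*5^1*1399^1 * 36529^1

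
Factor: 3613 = 3613^1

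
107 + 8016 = 8123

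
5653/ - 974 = -6  +  191/974 = - 5.80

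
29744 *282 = 8387808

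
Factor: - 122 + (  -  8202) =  - 8324 = - 2^2*2081^1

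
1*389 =389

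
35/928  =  35/928 = 0.04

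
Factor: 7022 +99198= 106220  =  2^2*5^1*47^1 * 113^1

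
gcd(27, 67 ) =1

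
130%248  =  130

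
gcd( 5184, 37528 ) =8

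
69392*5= 346960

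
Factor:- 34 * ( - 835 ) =2^1*5^1*17^1*167^1  =  28390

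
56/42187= 56/42187  =  0.00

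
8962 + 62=9024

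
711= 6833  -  6122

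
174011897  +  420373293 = 594385190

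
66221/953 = 69 + 464/953 = 69.49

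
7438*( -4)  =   - 29752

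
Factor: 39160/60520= 11/17 = 11^1*17^( - 1) 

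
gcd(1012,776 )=4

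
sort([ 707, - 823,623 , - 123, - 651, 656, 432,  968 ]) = [ - 823, - 651,-123,432,623, 656, 707, 968]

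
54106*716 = 38739896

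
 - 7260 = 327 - 7587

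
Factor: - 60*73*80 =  - 2^6* 3^1*5^2 * 73^1 = - 350400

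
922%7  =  5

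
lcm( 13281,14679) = 278901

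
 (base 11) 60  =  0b1000010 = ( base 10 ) 66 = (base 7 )123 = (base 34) 1W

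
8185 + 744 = 8929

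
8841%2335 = 1836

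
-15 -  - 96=81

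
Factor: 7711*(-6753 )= - 3^1 * 11^1*701^1*2251^1  =  - 52072383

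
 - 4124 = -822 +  - 3302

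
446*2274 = 1014204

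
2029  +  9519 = 11548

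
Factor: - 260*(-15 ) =2^2*3^1*5^2*13^1=3900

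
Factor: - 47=-47^1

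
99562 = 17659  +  81903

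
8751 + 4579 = 13330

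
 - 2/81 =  - 1+ 79/81=- 0.02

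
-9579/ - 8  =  9579/8 = 1197.38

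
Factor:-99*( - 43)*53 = 3^2*11^1*43^1*53^1 = 225621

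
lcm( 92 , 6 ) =276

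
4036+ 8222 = 12258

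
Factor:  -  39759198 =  - 2^1 * 3^1*1049^1*6317^1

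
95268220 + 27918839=123187059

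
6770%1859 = 1193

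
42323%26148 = 16175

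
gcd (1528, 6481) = 1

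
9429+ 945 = 10374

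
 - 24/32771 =-1 + 32747/32771=   -  0.00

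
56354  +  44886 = 101240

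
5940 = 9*660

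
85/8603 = 85/8603 = 0.01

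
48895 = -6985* ( - 7) 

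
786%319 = 148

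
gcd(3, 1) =1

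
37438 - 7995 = 29443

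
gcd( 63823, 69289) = 1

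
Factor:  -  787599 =-3^2*87511^1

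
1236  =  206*6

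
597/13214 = 597/13214 = 0.05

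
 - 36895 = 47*( - 785)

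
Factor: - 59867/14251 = - 131^1*  457^1 * 14251^( - 1)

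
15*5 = 75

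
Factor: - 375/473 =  - 3^1*5^3*11^( - 1 )*43^( - 1) 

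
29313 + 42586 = 71899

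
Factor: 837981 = 3^2*17^1*5477^1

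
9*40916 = 368244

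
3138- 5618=-2480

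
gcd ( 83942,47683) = 1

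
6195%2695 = 805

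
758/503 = 758/503 = 1.51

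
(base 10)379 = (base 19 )10I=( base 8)573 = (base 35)at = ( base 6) 1431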